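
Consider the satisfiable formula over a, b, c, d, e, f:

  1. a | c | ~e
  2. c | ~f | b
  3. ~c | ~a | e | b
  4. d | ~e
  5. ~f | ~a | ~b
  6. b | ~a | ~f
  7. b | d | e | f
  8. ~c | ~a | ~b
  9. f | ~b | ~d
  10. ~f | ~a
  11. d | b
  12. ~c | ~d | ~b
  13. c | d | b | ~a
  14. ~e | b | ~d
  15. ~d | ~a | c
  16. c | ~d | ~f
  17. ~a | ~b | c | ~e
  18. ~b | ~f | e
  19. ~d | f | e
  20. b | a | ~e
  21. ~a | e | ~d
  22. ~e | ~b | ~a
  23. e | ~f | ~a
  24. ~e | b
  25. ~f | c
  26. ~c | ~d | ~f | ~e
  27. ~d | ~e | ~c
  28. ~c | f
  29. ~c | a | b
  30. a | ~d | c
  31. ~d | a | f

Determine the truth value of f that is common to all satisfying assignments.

False

Suppose f = 1.
The clause (~a) is unit, so a = 0.
The clause (c) is unit, so c = 1.
The clause (b) is unit, so b = 1.
The clause (~d) is unit, so d = 0.
The clause (~e) is unit, so e = 0.
That conflicts with the unit clause (e).
So every satisfying assignment has f = False.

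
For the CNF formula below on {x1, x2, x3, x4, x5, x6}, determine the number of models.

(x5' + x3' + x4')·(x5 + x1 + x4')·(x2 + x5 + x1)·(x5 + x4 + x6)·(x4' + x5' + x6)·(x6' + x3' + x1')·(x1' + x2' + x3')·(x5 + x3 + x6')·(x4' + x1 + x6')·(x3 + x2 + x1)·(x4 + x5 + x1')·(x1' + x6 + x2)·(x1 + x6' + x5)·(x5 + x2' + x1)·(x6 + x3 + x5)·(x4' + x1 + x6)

There are 2^6 = 64 truth assignments over (x1, x2, x3, x4, x5, x6).
Split on x6. With x6 = 1, the clauses containing x6 are satisfied and x6' drops from the rest; 7 of the 2^5 = 32 assignments to the other variables satisfy what remains.
With x6 = 0, by the same count on the reduced clause set, 4 assignments work.
Total: 7 + 4 = 11.

11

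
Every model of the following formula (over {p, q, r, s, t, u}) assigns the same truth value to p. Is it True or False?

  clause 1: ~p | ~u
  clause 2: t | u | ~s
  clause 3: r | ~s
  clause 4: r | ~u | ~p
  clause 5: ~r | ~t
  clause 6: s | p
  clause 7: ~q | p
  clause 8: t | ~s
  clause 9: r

Suppose p = 0.
(s) alone gives s = 1.
(r) alone gives r = 1.
(~t) alone gives t = 0.
That conflicts with the unit clause (t).
So every satisfying assignment has p = True.

True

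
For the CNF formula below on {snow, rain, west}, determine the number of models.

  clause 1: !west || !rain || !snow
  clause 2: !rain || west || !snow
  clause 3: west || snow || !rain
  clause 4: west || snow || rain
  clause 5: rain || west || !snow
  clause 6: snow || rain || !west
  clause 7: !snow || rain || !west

There are 2^3 = 8 truth assignments over (snow, rain, west).
Check each against the 7 clauses (columns in the order snow, rain, west):
  F F F  ✗ fails (west || snow || rain)
  F F T  ✗ fails (snow || rain || !west)
  F T F  ✗ fails (west || snow || !rain)
  F T T  ✓ satisfies all
  T F F  ✗ fails (rain || west || !snow)
  T F T  ✗ fails (!snow || rain || !west)
  T T F  ✗ fails (!rain || west || !snow)
  T T T  ✗ fails (!west || !rain || !snow)
1 of the 8 rows is a model.

1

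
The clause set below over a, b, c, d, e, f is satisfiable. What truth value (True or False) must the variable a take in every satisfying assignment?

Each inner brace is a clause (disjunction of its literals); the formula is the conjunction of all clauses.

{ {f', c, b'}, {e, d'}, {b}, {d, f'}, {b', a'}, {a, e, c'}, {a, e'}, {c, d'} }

Suppose a = 1.
(b) alone gives b = 1.
That conflicts with the unit clause (b').
So every satisfying assignment has a = False.

False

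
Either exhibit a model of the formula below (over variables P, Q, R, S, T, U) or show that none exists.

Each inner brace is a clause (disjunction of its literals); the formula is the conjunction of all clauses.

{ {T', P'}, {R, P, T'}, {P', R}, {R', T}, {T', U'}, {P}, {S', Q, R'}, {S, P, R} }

UNSATISFIABLE

Unit clause (P) forces P = 1.
Unit clause (T') forces T = 0.
Unit clause (R) forces R = 1.
But (R') is also a unit clause — contradiction.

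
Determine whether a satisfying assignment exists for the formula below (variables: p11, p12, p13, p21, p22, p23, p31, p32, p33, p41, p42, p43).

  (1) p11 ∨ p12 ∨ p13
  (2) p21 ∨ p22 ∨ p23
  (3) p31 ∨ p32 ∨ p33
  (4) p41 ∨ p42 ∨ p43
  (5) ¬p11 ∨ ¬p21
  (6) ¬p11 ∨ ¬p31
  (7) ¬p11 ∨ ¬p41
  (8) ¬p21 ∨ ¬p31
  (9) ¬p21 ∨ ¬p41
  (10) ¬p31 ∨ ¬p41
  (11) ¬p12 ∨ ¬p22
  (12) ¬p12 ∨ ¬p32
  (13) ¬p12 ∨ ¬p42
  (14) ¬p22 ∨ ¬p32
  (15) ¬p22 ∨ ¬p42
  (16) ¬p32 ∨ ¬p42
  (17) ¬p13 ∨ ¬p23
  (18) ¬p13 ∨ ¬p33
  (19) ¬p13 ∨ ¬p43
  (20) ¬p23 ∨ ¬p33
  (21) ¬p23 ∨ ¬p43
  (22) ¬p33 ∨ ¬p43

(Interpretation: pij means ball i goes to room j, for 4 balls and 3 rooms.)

Branch on p11: set p11 = False.
Branch on p12: set p12 = True.
(¬p22) alone gives p22 = False.
(¬p32) alone gives p32 = False.
(¬p42) alone gives p42 = False.
Branch on p21: set p21 = True.
(¬p31) alone gives p31 = False.
(p33) alone gives p33 = True.
(¬p41) alone gives p41 = False.
(p43) alone gives p43 = True.
Now (¬p43) is unsatisfied and unit — conflict.
So p21 must be the other value — set p21 = False.
(p23) alone gives p23 = True.
(¬p13) alone gives p13 = False.
(¬p33) alone gives p33 = False.
(p31) alone gives p31 = True.
(¬p41) alone gives p41 = False.
(p43) alone gives p43 = True.
Now (¬p43) is unsatisfied and unit — conflict.
Both values of p21 lead to a conflict.
So p12 must be the other value — set p12 = False.
(p13) alone gives p13 = True.
(¬p23) alone gives p23 = False.
(¬p33) alone gives p33 = False.
(¬p43) alone gives p43 = False.
Branch on p21: set p21 = True.
(¬p31) alone gives p31 = False.
(p32) alone gives p32 = True.
(¬p41) alone gives p41 = False.
(p42) alone gives p42 = True.
Now (¬p42) is unsatisfied and unit — conflict.
So p21 must be the other value — set p21 = False.
(p22) alone gives p22 = True.
(¬p32) alone gives p32 = False.
(p31) alone gives p31 = True.
(¬p41) alone gives p41 = False.
(p42) alone gives p42 = True.
Now (¬p42) is unsatisfied and unit — conflict.
Both values of p21 lead to a conflict.
Both values of p12 lead to a conflict.
So p11 must be the other value — set p11 = True.
(¬p21) alone gives p21 = False.
(¬p31) alone gives p31 = False.
(¬p41) alone gives p41 = False.
Branch on p22: set p22 = True.
(¬p12) alone gives p12 = False.
(¬p32) alone gives p32 = False.
(p33) alone gives p33 = True.
(¬p42) alone gives p42 = False.
(p43) alone gives p43 = True.
Now (¬p43) is unsatisfied and unit — conflict.
So p22 must be the other value — set p22 = False.
(p23) alone gives p23 = True.
(¬p13) alone gives p13 = False.
(¬p33) alone gives p33 = False.
(p32) alone gives p32 = True.
(¬p12) alone gives p12 = False.
(¬p42) alone gives p42 = False.
(p43) alone gives p43 = True.
Now (¬p43) is unsatisfied and unit — conflict.
Both values of p22 lead to a conflict.
Both values of p11 lead to a conflict.
No assignment satisfies every clause.

No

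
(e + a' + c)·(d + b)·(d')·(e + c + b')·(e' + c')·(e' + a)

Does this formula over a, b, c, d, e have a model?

Yes

Unit clause (d') forces d = 0.
Unit clause (b) forces b = 1.
Try e = 0.
Unit clause (c) forces c = 1.
No clause remains; a is free.
A satisfying assignment: a ↦ 0, b ↦ 1, c ↦ 1, d ↦ 0, e ↦ 0.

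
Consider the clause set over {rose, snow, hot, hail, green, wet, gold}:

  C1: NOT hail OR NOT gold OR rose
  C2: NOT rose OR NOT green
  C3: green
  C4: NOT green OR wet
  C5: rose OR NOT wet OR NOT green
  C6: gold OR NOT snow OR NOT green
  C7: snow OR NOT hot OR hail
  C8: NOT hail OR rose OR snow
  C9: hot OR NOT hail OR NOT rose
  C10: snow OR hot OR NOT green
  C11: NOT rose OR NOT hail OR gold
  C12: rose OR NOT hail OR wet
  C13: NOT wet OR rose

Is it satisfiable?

Unsatisfiable

The clause (green) is unit, so green = true.
The clause (NOT rose) is unit, so rose = false.
The clause (wet) is unit, so wet = true.
But (NOT wet) is also a unit clause — contradiction.
No assignment satisfies every clause.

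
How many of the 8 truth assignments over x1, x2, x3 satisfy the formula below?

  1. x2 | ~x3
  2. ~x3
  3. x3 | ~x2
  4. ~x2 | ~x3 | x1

There are 2^3 = 8 truth assignments over (x1, x2, x3).
Split on x2. With x2 = 1, the clauses containing x2 are satisfied and ~x2 drops from the rest; 0 of the 2^2 = 4 assignments to the other variables satisfy what remains.
With x2 = 0, by the same count on the reduced clause set, 2 assignments work.
Total: 0 + 2 = 2.

2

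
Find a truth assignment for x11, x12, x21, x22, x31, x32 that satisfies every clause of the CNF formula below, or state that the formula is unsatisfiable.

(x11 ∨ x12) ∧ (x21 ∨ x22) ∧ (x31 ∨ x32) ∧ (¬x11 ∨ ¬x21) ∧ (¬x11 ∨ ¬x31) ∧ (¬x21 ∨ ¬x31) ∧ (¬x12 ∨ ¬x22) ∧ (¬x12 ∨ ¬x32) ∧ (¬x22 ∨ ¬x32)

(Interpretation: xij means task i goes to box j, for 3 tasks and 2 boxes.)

UNSATISFIABLE

Try x11 = True.
The clause (¬x21) is unit, so x21 = False.
The clause (x22) is unit, so x22 = True.
The clause (¬x31) is unit, so x31 = False.
The clause (x32) is unit, so x32 = True.
That conflicts with the unit clause (¬x32).
Undo x11 and try x11 = False.
The clause (x12) is unit, so x12 = True.
The clause (¬x22) is unit, so x22 = False.
The clause (x21) is unit, so x21 = True.
The clause (¬x31) is unit, so x31 = False.
The clause (x32) is unit, so x32 = True.
That conflicts with the unit clause (¬x32).
Either choice for x11 ends in contradiction.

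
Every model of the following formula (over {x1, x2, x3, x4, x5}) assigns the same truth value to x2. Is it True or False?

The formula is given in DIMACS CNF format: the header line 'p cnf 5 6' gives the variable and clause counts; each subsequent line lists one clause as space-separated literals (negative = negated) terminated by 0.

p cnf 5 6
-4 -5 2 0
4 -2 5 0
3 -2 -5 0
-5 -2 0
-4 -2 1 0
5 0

Suppose x2 = True.
The clause (¬x5) is unit, so x5 = False.
But (x5) is also a unit clause — contradiction.
So every satisfying assignment has x2 = False.

False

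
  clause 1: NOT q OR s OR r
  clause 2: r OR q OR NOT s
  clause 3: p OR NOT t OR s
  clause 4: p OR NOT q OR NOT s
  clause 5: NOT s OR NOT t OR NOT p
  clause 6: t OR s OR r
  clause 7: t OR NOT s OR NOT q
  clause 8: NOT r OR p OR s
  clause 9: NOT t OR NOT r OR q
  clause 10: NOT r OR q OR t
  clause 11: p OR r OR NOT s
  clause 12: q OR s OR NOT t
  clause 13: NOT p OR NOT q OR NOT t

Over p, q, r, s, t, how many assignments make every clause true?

There are 2^5 = 32 truth assignments over (p, q, r, s, t).
Split on t. With t = true, the clauses containing t are satisfied and NOT t drops from the rest; 0 of the 2^4 = 16 assignments to the other variables satisfy what remains.
With t = false, by the same count on the reduced clause set, 1 assignment works.
(One model: p=T, q=T, r=T, s=F, t=F.)
Total: 0 + 1 = 1.

1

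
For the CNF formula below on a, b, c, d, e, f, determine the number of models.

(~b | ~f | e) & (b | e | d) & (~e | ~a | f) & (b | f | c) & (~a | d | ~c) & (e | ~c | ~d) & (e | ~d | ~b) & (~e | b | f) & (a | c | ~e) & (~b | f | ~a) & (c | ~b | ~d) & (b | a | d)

14

There are 2^6 = 64 truth assignments over (a, b, c, d, e, f).
Split on a. With a = 1, the clauses containing a are satisfied and ~a drops from the rest; 6 of the 2^5 = 32 assignments to the other variables satisfy what remains.
With a = 0, by the same count on the reduced clause set, 8 assignments work.
(One model: a=F, b=F, c=F, d=T, e=F, f=T.)
Total: 6 + 8 = 14.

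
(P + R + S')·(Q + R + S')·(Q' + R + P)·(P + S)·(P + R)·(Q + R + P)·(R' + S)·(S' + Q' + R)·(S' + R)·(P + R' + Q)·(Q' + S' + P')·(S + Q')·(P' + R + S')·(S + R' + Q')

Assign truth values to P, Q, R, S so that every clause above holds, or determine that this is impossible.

Suppose P = 1.
Suppose R = 0.
(S') alone gives S = 0.
(Q') alone gives Q = 0.
All clauses are satisfied.

P ↦ 1,  Q ↦ 0,  R ↦ 0,  S ↦ 0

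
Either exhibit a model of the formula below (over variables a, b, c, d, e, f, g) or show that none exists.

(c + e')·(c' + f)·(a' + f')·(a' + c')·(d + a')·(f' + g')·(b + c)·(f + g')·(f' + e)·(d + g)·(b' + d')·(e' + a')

a: 0; b: 0; c: 1; d: 1; e: 1; f: 1; g: 0

Try c = 1.
From the singleton clause (f), f = 1.
From the singleton clause (a'), a = 0.
From the singleton clause (g'), g = 0.
From the singleton clause (e), e = 1.
From the singleton clause (d), d = 1.
From the singleton clause (b'), b = 0.
This assignment satisfies each clause.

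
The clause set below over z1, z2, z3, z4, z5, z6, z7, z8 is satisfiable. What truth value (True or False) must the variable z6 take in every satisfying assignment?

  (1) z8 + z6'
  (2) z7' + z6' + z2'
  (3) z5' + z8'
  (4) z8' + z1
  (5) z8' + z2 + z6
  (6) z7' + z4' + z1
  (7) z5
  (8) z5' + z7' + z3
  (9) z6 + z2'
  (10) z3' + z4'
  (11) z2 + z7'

Suppose z6 = 1.
From the singleton clause (z8), z8 = 1.
From the singleton clause (z5'), z5 = 0.
But (z5) is also a unit clause — contradiction.
So every satisfying assignment has z6 = False.

False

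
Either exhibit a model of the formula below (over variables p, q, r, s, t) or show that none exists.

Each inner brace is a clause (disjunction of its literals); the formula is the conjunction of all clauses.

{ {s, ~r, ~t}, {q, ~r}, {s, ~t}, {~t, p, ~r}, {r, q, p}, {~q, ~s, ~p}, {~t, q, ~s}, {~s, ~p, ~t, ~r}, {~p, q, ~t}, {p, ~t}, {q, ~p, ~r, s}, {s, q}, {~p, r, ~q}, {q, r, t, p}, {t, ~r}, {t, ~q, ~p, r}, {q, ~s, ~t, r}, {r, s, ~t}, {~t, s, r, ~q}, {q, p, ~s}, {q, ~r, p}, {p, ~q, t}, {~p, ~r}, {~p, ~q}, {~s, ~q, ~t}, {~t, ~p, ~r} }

p ↦ 1,  q ↦ 0,  r ↦ 0,  s ↦ 1,  t ↦ 0

Suppose q = 0.
From the singleton clause (~r), r = 0.
From the singleton clause (p), p = 1.
From the singleton clause (~t), t = 0.
From the singleton clause (s), s = 1.
This assignment satisfies each clause.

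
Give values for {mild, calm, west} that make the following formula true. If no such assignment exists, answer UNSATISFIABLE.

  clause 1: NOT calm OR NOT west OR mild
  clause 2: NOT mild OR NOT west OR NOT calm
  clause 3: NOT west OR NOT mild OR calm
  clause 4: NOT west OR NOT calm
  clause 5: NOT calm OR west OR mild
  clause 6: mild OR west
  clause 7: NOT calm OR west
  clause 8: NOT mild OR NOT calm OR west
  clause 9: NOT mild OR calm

Try west = true.
Unit clause (NOT calm) forces calm = false.
Unit clause (NOT mild) forces mild = false.
Every clause now holds.

mild=false, calm=false, west=true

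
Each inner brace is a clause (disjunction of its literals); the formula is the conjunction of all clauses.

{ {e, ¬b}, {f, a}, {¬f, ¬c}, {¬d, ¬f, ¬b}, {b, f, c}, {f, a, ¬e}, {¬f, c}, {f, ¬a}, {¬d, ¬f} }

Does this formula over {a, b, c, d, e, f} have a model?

Case e = True:
Case f = True:
From the singleton clause (¬c), c = False.
Now (c) is unsatisfied and unit — conflict.
So f must be the other value — set f = False.
From the singleton clause (a), a = True.
Now (¬a) is unsatisfied and unit — conflict.
Neither f = True nor f = False works.
So e must be the other value — set e = False.
From the singleton clause (¬b), b = False.
Case f = True:
From the singleton clause (¬c), c = False.
Now (c) is unsatisfied and unit — conflict.
So f must be the other value — set f = False.
From the singleton clause (a), a = True.
Now (¬a) is unsatisfied and unit — conflict.
Neither f = True nor f = False works.
Neither e = True nor e = False works.
No assignment satisfies every clause.

Unsatisfiable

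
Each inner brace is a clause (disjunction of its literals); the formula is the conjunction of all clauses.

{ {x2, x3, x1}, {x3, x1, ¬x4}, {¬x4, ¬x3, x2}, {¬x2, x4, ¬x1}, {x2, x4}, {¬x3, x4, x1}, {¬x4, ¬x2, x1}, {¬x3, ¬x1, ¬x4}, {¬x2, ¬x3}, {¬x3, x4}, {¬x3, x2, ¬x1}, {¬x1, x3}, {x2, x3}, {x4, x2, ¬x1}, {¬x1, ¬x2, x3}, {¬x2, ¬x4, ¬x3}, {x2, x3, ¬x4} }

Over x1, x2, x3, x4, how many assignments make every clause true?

1

There are 2^4 = 16 truth assignments over (x1, x2, x3, x4).
Split on x1. With x1 = True, the clauses containing x1 are satisfied and ¬x1 drops from the rest; 0 of the 2^3 = 8 assignments to the other variables satisfy what remains.
With x1 = False, by the same count on the reduced clause set, 1 assignment works.
(One model: x1=F, x2=T, x3=F, x4=F.)
Total: 0 + 1 = 1.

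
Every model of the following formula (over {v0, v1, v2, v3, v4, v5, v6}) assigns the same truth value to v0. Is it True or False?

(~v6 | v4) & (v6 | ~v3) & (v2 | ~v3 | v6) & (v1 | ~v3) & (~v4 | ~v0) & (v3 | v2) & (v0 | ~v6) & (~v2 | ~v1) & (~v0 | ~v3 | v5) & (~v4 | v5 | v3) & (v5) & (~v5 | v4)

Suppose v0 = 1.
The clause (~v4) is unit, so v4 = 0.
The clause (~v6) is unit, so v6 = 0.
The clause (~v3) is unit, so v3 = 0.
The clause (v2) is unit, so v2 = 1.
The clause (~v1) is unit, so v1 = 0.
The clause (v5) is unit, so v5 = 1.
But (~v5) is also a unit clause — contradiction.
So every satisfying assignment has v0 = False.

False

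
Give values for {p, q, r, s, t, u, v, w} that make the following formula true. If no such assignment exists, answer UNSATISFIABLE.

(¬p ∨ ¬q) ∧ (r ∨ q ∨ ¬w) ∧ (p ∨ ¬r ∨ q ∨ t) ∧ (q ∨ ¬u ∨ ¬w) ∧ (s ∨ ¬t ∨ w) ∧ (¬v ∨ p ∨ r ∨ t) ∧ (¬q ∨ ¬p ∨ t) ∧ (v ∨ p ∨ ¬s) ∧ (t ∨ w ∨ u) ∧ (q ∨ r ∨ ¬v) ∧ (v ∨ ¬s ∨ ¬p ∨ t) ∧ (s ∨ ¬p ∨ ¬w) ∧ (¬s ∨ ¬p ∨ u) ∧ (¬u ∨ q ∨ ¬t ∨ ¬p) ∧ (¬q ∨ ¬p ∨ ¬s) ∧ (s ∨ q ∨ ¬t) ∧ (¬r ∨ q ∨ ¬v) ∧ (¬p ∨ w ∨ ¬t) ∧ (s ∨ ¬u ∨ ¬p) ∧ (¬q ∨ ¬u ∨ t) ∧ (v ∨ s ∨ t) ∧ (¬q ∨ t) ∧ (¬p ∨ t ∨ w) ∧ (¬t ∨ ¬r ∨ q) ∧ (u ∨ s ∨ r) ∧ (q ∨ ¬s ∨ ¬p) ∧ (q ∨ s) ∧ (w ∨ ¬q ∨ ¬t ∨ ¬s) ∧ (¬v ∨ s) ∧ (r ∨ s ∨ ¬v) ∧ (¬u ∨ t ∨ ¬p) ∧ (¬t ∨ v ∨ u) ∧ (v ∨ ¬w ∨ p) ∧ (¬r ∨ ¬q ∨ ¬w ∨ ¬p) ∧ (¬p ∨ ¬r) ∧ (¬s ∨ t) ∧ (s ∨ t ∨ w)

Suppose p = False.
Suppose v = True.
(s) alone gives s = True.
(t) alone gives t = True.
Suppose q = True.
(w) alone gives w = True.
All clauses hold; r, u can take either value.

p=False, q=True, r=True, s=True, t=True, u=False, v=True, w=True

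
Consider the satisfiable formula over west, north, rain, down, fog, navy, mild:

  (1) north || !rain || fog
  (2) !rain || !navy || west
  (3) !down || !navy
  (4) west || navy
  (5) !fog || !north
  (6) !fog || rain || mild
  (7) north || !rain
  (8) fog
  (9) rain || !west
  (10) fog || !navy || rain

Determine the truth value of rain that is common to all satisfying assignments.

Suppose rain = true.
The clause (north) is unit, so north = true.
The clause (!fog) is unit, so fog = false.
That conflicts with the unit clause (fog).
So every satisfying assignment has rain = False.

False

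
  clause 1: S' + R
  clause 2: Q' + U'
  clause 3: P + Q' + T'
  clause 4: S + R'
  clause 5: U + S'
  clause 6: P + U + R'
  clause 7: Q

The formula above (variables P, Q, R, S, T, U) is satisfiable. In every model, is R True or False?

Suppose R = 1.
Unit clause (S) forces S = 1.
Unit clause (U) forces U = 1.
Unit clause (Q') forces Q = 0.
That conflicts with the unit clause (Q).
So every satisfying assignment has R = False.

False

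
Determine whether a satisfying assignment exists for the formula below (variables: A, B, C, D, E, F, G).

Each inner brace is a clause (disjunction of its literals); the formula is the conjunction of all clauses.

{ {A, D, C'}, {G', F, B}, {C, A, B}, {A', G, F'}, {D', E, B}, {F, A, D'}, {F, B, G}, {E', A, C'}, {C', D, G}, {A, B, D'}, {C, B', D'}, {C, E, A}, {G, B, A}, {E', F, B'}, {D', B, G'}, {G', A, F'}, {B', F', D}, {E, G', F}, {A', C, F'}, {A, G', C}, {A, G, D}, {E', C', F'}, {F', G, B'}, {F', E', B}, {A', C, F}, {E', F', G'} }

Yes

Suppose A = 1.
Suppose G = 1.
Suppose F = 1.
(C) alone gives C = 1.
(E') alone gives E = 0.
Suppose D = 1.
(B) alone gives B = 1.
All clauses are satisfied.
A satisfying assignment: A=1; B=1; C=1; D=1; E=0; F=1; G=1.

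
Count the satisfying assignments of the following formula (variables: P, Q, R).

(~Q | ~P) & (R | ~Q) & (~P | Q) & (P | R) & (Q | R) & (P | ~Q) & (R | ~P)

There are 2^3 = 8 truth assignments over (P, Q, R).
Check each against the 7 clauses (columns in the order P, Q, R):
  F F F  ✗ fails (P | R)
  F F T  ✓ satisfies all
  F T F  ✗ fails (R | ~Q)
  F T T  ✗ fails (P | ~Q)
  T F F  ✗ fails (~P | Q)
  T F T  ✗ fails (~P | Q)
  T T F  ✗ fails (~Q | ~P)
  T T T  ✗ fails (~Q | ~P)
1 of the 8 rows is a model.

1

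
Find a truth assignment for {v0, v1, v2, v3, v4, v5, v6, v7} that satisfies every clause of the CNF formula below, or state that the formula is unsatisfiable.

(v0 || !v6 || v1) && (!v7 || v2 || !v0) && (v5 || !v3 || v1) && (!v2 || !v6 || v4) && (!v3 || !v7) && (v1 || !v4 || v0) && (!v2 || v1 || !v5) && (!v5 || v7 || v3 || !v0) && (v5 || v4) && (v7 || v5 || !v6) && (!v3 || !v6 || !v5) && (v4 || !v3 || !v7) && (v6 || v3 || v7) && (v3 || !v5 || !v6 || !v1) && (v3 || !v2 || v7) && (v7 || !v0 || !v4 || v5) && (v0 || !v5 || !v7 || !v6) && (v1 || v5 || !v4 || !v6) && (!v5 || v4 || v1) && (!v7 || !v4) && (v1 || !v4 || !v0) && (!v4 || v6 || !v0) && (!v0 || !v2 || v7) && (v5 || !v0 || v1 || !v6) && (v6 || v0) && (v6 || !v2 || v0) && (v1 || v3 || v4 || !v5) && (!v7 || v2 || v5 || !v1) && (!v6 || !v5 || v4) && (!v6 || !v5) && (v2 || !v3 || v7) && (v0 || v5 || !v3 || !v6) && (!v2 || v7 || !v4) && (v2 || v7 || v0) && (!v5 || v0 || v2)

Branch on v3: set v3 = false.
Branch on v5: set v5 = true.
From the singleton clause (!v6), v6 = false.
From the singleton clause (v7), v7 = true.
From the singleton clause (!v4), v4 = false.
From the singleton clause (v1), v1 = true.
From the singleton clause (v0), v0 = true.
From the singleton clause (v2), v2 = true.
Every clause now holds.

v0=true; v1=true; v2=true; v3=false; v4=false; v5=true; v6=false; v7=true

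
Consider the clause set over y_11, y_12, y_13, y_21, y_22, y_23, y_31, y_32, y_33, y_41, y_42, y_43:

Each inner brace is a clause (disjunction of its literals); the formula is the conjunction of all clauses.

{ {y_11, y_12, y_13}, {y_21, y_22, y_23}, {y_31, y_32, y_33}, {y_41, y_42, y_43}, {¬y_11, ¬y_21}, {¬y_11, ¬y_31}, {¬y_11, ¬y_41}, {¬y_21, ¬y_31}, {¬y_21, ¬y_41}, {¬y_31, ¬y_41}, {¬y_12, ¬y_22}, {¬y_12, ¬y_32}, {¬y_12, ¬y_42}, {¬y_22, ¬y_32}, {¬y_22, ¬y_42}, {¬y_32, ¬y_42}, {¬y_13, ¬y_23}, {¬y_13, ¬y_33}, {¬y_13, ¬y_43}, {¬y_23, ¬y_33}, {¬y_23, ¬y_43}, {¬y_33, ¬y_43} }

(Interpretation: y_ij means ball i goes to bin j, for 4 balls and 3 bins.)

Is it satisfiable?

Suppose y_11 = False.
Suppose y_12 = True.
The clause (¬y_22) is unit, so y_22 = False.
The clause (¬y_32) is unit, so y_32 = False.
The clause (¬y_42) is unit, so y_42 = False.
Suppose y_21 = True.
The clause (¬y_31) is unit, so y_31 = False.
The clause (y_33) is unit, so y_33 = True.
The clause (¬y_41) is unit, so y_41 = False.
The clause (y_43) is unit, so y_43 = True.
That conflicts with the unit clause (¬y_43).
That branch fails; take y_21 = False instead.
The clause (y_23) is unit, so y_23 = True.
The clause (¬y_13) is unit, so y_13 = False.
The clause (¬y_33) is unit, so y_33 = False.
The clause (y_31) is unit, so y_31 = True.
The clause (¬y_41) is unit, so y_41 = False.
The clause (y_43) is unit, so y_43 = True.
That conflicts with the unit clause (¬y_43).
Neither y_21 = True nor y_21 = False works.
That branch fails; take y_12 = False instead.
The clause (y_13) is unit, so y_13 = True.
The clause (¬y_23) is unit, so y_23 = False.
The clause (¬y_33) is unit, so y_33 = False.
The clause (¬y_43) is unit, so y_43 = False.
Suppose y_21 = True.
The clause (¬y_31) is unit, so y_31 = False.
The clause (y_32) is unit, so y_32 = True.
The clause (¬y_41) is unit, so y_41 = False.
The clause (y_42) is unit, so y_42 = True.
That conflicts with the unit clause (¬y_42).
That branch fails; take y_21 = False instead.
The clause (y_22) is unit, so y_22 = True.
The clause (¬y_32) is unit, so y_32 = False.
The clause (y_31) is unit, so y_31 = True.
The clause (¬y_41) is unit, so y_41 = False.
The clause (y_42) is unit, so y_42 = True.
That conflicts with the unit clause (¬y_42).
Neither y_21 = True nor y_21 = False works.
Neither y_12 = True nor y_12 = False works.
That branch fails; take y_11 = True instead.
The clause (¬y_21) is unit, so y_21 = False.
The clause (¬y_31) is unit, so y_31 = False.
The clause (¬y_41) is unit, so y_41 = False.
Suppose y_22 = True.
The clause (¬y_12) is unit, so y_12 = False.
The clause (¬y_32) is unit, so y_32 = False.
The clause (y_33) is unit, so y_33 = True.
The clause (¬y_42) is unit, so y_42 = False.
The clause (y_43) is unit, so y_43 = True.
That conflicts with the unit clause (¬y_43).
That branch fails; take y_22 = False instead.
The clause (y_23) is unit, so y_23 = True.
The clause (¬y_13) is unit, so y_13 = False.
The clause (¬y_33) is unit, so y_33 = False.
The clause (y_32) is unit, so y_32 = True.
The clause (¬y_12) is unit, so y_12 = False.
The clause (¬y_42) is unit, so y_42 = False.
The clause (y_43) is unit, so y_43 = True.
That conflicts with the unit clause (¬y_43).
Neither y_22 = True nor y_22 = False works.
Neither y_11 = True nor y_11 = False works.
No assignment satisfies every clause.

Unsatisfiable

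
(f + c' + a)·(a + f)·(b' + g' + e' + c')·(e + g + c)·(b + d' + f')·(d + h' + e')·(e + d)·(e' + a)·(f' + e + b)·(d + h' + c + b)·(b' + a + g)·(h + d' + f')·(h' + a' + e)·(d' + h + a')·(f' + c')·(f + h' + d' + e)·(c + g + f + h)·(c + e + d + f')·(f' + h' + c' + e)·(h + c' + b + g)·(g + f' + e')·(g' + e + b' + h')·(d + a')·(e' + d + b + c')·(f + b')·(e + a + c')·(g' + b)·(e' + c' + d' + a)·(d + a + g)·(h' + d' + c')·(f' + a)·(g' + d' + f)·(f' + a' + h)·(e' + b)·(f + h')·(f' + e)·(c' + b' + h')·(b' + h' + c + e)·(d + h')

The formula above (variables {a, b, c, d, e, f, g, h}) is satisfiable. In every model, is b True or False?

Suppose b = 0.
Unit clause (g') forces g = 0.
Unit clause (e') forces e = 0.
Unit clause (c) forces c = 1.
Unit clause (d) forces d = 1.
Unit clause (f') forces f = 0.
Unit clause (a) forces a = 1.
Unit clause (h') forces h = 0.
That conflicts with the unit clause (h).
So every satisfying assignment has b = True.

True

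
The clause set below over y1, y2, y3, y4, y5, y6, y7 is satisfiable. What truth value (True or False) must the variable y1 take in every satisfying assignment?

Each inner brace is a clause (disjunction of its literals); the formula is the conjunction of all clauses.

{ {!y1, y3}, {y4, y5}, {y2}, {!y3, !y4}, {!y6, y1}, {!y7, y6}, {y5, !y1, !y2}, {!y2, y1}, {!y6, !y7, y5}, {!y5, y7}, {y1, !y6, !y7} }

Suppose y1 = false.
Unit clause (y2) forces y2 = true.
Now (!y2) is unsatisfied and unit — conflict.
So every satisfying assignment has y1 = True.

True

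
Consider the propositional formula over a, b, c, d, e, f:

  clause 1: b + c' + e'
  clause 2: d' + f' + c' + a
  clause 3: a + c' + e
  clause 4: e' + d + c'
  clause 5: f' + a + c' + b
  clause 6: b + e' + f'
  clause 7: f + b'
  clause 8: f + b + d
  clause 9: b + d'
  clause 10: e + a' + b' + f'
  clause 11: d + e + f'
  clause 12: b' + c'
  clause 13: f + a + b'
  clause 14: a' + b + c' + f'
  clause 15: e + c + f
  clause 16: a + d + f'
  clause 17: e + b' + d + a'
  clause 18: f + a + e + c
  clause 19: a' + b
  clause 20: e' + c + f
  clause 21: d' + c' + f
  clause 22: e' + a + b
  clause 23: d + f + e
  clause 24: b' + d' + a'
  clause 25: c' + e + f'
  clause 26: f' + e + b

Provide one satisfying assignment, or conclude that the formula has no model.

Branch on f: set f = 1.
Branch on b: set b = 1.
Unit clause (c') forces c = 0.
Branch on e: set e = 1.
Branch on a: set a = 0.
Unit clause (d) forces d = 1.
This assignment satisfies each clause.

a ↦ 0,  b ↦ 1,  c ↦ 0,  d ↦ 1,  e ↦ 1,  f ↦ 1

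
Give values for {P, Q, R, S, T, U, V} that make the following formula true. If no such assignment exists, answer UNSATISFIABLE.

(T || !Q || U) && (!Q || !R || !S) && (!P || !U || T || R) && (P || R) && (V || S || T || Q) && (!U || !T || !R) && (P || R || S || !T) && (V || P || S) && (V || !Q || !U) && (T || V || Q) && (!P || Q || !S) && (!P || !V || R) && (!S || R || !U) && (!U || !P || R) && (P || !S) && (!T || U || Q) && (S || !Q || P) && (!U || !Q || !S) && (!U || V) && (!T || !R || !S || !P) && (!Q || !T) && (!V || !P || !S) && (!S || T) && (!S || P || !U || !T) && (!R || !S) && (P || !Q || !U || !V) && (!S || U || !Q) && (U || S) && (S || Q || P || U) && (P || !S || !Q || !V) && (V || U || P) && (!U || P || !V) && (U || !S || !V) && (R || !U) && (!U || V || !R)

P ↦ true; Q ↦ false; R ↦ true; S ↦ false; T ↦ false; U ↦ true; V ↦ true

Try P = true.
Try Q = false.
Unit clause (!S) forces S = false.
Unit clause (U) forces U = true.
Unit clause (R) forces R = true.
Unit clause (!T) forces T = false.
Unit clause (V) forces V = true.
Every clause now holds.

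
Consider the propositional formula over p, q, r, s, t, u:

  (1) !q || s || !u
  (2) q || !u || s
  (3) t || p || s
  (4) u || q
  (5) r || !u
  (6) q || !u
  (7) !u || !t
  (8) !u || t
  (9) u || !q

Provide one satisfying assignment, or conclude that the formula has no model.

Case u = true:
Unit clause (r) forces r = true.
Unit clause (q) forces q = true.
Unit clause (s) forces s = true.
Unit clause (!t) forces t = false.
That conflicts with the unit clause (t).
Undo u and try u = false.
Unit clause (q) forces q = true.
That conflicts with the unit clause (!q).
Either choice for u ends in contradiction.

UNSATISFIABLE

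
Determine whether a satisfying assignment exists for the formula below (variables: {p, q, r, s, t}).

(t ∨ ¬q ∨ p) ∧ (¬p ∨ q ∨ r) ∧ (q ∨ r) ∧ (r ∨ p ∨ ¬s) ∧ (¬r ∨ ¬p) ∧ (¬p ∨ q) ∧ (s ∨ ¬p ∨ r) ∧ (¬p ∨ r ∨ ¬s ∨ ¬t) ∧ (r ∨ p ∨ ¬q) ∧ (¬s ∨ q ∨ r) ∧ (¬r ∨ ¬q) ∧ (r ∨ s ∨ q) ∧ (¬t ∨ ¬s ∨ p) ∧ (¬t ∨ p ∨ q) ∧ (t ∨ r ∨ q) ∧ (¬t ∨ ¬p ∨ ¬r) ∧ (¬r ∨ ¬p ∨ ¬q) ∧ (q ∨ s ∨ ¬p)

Satisfiable

Case q = False:
The clause (r) is unit, so r = True.
The clause (¬p) is unit, so p = False.
The clause (¬t) is unit, so t = False.
No clause remains; s is free.
A satisfying assignment: p: False,  q: False,  r: True,  s: False,  t: False.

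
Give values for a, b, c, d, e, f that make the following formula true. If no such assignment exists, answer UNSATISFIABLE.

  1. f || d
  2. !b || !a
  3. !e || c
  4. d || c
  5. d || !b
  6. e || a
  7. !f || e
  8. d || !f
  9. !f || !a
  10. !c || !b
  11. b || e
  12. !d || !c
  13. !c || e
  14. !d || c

Suppose f = true.
Unit clause (e) forces e = true.
Unit clause (c) forces c = true.
Unit clause (d) forces d = true.
Now (!d) is unsatisfied and unit — conflict.
Backtrack on f: now try f = false.
Unit clause (d) forces d = true.
Unit clause (!c) forces c = false.
Now (c) is unsatisfied and unit — conflict.
Either choice for f ends in contradiction.

UNSATISFIABLE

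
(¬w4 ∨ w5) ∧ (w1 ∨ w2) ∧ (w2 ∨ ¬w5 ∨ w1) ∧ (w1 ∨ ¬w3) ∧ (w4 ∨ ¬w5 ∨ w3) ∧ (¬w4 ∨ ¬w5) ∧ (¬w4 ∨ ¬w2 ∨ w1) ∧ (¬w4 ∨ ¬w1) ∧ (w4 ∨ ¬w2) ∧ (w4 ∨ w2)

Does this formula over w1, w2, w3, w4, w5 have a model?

Try w4 = False.
(¬w2) alone gives w2 = False.
Now (w2) is unsatisfied and unit — conflict.
Undo w4 and try w4 = True.
(w5) alone gives w5 = True.
Now (¬w5) is unsatisfied and unit — conflict.
Neither w4 = True nor w4 = False works.
No assignment satisfies every clause.

No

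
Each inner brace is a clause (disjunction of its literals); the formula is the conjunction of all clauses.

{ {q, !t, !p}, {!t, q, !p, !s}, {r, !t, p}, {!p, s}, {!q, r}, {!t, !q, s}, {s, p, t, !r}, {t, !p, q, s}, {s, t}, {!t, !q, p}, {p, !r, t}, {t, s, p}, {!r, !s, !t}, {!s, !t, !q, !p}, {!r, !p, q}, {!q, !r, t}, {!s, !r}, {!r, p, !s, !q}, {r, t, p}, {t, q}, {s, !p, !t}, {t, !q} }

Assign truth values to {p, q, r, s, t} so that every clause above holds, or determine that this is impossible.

p: false; q: false; r: true; s: false; t: true

Try p = false.
Try r = true.
Unit clause (t) forces t = true.
Unit clause (!q) forces q = false.
Unit clause (!s) forces s = false.
Every clause now holds.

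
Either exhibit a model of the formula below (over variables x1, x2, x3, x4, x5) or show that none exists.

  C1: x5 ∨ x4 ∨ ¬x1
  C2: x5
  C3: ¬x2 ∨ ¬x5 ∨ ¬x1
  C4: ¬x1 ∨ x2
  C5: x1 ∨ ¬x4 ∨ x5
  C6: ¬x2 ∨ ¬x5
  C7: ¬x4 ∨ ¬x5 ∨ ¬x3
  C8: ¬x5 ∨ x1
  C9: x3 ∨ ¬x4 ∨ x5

UNSATISFIABLE

From the singleton clause (x5), x5 = True.
From the singleton clause (¬x2), x2 = False.
From the singleton clause (¬x1), x1 = False.
But (x1) is also a unit clause — contradiction.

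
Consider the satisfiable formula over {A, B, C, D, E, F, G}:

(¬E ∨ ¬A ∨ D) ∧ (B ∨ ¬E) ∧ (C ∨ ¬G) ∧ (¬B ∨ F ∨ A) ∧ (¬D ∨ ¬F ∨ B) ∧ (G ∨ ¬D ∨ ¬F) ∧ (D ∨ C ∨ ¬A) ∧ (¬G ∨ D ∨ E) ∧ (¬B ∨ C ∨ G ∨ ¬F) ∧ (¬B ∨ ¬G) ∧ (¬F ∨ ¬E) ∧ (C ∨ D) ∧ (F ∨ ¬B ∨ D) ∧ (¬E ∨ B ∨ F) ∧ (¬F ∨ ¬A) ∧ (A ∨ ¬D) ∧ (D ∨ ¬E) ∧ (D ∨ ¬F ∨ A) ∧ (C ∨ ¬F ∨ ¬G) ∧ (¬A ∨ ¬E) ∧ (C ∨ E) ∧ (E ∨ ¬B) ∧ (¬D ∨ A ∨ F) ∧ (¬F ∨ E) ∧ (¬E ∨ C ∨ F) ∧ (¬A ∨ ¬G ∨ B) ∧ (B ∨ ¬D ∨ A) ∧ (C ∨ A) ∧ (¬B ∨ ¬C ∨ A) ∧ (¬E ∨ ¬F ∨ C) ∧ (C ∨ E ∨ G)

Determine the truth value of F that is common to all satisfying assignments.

Suppose F = True.
From the singleton clause (¬E), E = False.
But (E) is also a unit clause — contradiction.
So every satisfying assignment has F = False.

False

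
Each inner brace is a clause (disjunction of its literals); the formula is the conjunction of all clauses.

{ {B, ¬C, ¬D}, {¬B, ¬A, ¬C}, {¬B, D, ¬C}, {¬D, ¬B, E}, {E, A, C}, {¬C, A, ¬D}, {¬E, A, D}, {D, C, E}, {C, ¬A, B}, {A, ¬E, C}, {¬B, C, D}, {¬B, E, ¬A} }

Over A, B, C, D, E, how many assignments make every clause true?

4

There are 2^5 = 32 truth assignments over (A, B, C, D, E).
Split on B. With B = True, the clauses containing B are satisfied and ¬B drops from the rest; 1 of the 2^4 = 16 assignments to the other variables satisfy what remains.
With B = False, by the same count on the reduced clause set, 3 assignments work.
Total: 1 + 3 = 4.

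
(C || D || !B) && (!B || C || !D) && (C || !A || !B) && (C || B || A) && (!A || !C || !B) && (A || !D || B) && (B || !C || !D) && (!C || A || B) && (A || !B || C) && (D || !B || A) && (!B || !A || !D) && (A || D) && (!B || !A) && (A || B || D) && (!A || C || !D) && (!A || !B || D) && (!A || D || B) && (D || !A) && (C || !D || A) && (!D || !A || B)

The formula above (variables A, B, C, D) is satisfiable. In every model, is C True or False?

Suppose C = false.
Try D = true.
The clause (!B) is unit, so B = false.
The clause (A) is unit, so A = true.
Now (!A) is unsatisfied and unit — conflict.
Undo D and try D = false.
The clause (!B) is unit, so B = false.
The clause (A) is unit, so A = true.
Now (!A) is unsatisfied and unit — conflict.
Neither D = true nor D = false works.
So every satisfying assignment has C = True.

True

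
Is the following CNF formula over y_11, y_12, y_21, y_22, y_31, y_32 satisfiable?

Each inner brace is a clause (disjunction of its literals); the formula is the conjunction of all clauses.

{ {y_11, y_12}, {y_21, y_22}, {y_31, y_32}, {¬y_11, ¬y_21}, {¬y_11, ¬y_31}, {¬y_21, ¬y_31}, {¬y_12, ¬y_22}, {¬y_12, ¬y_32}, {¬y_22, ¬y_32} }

No, unsatisfiable

Case y_11 = True:
From the singleton clause (¬y_21), y_21 = False.
From the singleton clause (y_22), y_22 = True.
From the singleton clause (¬y_31), y_31 = False.
From the singleton clause (y_32), y_32 = True.
Now (¬y_32) is unsatisfied and unit — conflict.
Undo y_11 and try y_11 = False.
From the singleton clause (y_12), y_12 = True.
From the singleton clause (¬y_22), y_22 = False.
From the singleton clause (y_21), y_21 = True.
From the singleton clause (¬y_31), y_31 = False.
From the singleton clause (y_32), y_32 = True.
Now (¬y_32) is unsatisfied and unit — conflict.
Either choice for y_11 ends in contradiction.
No assignment satisfies every clause.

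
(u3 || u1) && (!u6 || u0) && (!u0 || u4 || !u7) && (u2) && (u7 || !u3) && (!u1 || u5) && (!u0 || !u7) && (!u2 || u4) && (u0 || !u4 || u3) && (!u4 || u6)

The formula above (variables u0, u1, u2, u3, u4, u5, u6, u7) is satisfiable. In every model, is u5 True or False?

Suppose u5 = false.
The clause (u2) is unit, so u2 = true.
The clause (!u1) is unit, so u1 = false.
The clause (u3) is unit, so u3 = true.
The clause (u7) is unit, so u7 = true.
The clause (!u0) is unit, so u0 = false.
The clause (!u6) is unit, so u6 = false.
The clause (u4) is unit, so u4 = true.
Now (!u4) is unsatisfied and unit — conflict.
So every satisfying assignment has u5 = True.

True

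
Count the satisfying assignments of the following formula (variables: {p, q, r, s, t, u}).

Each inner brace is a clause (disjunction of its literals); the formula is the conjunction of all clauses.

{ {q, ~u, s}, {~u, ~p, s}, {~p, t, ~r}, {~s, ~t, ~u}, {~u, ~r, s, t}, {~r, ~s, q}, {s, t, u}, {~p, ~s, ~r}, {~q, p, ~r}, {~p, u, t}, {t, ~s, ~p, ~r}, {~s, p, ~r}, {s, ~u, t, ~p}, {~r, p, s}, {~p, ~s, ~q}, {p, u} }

10

There are 2^6 = 64 truth assignments over (p, q, r, s, t, u).
Split on r. With r = 1, the clauses containing r are satisfied and ~r drops from the rest; 2 of the 2^5 = 32 assignments to the other variables satisfy what remains.
With r = 0, by the same count on the reduced clause set, 8 assignments work.
(One model: p=F, q=F, r=F, s=T, t=F, u=T.)
Total: 2 + 8 = 10.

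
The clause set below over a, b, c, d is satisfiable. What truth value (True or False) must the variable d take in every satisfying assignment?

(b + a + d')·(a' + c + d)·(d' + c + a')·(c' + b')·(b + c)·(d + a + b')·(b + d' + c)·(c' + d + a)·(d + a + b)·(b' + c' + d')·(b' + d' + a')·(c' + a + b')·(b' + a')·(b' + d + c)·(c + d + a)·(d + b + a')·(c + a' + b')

Suppose d = 0.
Suppose a = 0.
The clause (b') is unit, so b = 0.
But (b) is also a unit clause — contradiction.
Backtrack on a: now try a = 1.
The clause (c) is unit, so c = 1.
The clause (b') is unit, so b = 0.
But (b) is also a unit clause — contradiction.
Both values of a lead to a conflict.
So every satisfying assignment has d = True.

True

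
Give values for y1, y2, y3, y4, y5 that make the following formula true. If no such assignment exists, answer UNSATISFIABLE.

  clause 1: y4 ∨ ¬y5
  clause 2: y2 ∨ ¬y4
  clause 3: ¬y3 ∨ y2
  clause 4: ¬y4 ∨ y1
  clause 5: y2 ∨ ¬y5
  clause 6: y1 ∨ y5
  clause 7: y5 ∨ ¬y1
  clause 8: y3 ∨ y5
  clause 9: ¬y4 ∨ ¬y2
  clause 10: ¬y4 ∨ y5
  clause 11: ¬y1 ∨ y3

UNSATISFIABLE

Try y4 = True.
Unit clause (y2) forces y2 = True.
But (¬y2) is also a unit clause — contradiction.
That branch fails; take y4 = False instead.
Unit clause (¬y5) forces y5 = False.
Unit clause (y1) forces y1 = True.
But (¬y1) is also a unit clause — contradiction.
Either choice for y4 ends in contradiction.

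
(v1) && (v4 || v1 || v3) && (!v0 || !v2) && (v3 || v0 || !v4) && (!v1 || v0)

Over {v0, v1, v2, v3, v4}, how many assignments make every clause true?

4

There are 2^5 = 32 truth assignments over (v0, v1, v2, v3, v4).
Split on v3. With v3 = true, the clauses containing v3 are satisfied and !v3 drops from the rest; 2 of the 2^4 = 16 assignments to the other variables satisfy what remains.
With v3 = false, by the same count on the reduced clause set, 2 assignments work.
(One model: v0=T, v1=T, v2=F, v3=F, v4=F.)
Total: 2 + 2 = 4.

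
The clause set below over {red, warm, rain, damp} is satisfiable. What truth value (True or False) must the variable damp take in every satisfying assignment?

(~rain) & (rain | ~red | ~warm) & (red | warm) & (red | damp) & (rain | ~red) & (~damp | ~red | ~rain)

Suppose damp = 0.
(~rain) alone gives rain = 0.
(red) alone gives red = 1.
But (~red) is also a unit clause — contradiction.
So every satisfying assignment has damp = True.

True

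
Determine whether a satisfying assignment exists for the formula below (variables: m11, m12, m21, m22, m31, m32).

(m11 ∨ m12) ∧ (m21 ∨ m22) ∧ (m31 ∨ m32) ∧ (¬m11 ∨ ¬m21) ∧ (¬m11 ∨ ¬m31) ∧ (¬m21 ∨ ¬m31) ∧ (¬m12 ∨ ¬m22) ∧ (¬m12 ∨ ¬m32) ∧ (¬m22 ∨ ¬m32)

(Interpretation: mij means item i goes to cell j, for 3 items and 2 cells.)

Unsatisfiable

Try m11 = True.
(¬m21) alone gives m21 = False.
(m22) alone gives m22 = True.
(¬m31) alone gives m31 = False.
(m32) alone gives m32 = True.
But (¬m32) is also a unit clause — contradiction.
That branch fails; take m11 = False instead.
(m12) alone gives m12 = True.
(¬m22) alone gives m22 = False.
(m21) alone gives m21 = True.
(¬m31) alone gives m31 = False.
(m32) alone gives m32 = True.
But (¬m32) is also a unit clause — contradiction.
Neither m11 = True nor m11 = False works.
No assignment satisfies every clause.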